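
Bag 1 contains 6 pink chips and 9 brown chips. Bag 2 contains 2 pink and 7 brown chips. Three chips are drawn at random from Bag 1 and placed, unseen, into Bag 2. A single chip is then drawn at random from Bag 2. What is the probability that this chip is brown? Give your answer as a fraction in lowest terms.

11/15

Condition on how many of the transferred chips are brown (from Bag 1: 9 brown of 15; then Bag 2 has 12 total).
  0 brown: C(9,0)C(6,3)/C(15,3) = 4/91; then P = 7/12
  1 brown: C(9,1)C(6,2)/C(15,3) = 27/91; then P = 8/12
  2 brown: C(9,2)C(6,1)/C(15,3) = 216/455; then P = 9/12
  3 brown: C(9,3)C(6,0)/C(15,3) = 12/65; then P = 10/12
P(brown from Bag 2) = 11/15 ≈ 0.7333.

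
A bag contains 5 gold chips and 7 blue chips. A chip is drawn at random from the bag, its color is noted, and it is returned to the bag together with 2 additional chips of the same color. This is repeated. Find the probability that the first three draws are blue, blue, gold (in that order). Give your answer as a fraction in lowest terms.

Track the composition after each reinforcement of +2.
P = (7/12) · (9/14) · (5/16) = 15/128 ≈ 0.1172.

15/128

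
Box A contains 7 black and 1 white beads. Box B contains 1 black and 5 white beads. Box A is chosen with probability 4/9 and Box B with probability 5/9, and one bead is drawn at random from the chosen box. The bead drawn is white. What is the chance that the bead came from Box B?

P(white | Box A) = 1/8; P(white | Box B) = 5/6.
P(white) = 4/9·1/8 + 5/9·5/6 = 14/27.
By Bayes' rule, P(Box B | white) = 25/54 / 14/27 = 25/28 ≈ 0.8929.

25/28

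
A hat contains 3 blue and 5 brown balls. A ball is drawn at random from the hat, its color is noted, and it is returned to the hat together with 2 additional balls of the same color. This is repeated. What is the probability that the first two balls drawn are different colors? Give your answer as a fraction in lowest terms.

Either brown then blue, or blue then brown; after the first draw the total is 10.
P = (5/8)·(3/10) + (3/8)·(5/10) = 3/8 ≈ 0.3750.

3/8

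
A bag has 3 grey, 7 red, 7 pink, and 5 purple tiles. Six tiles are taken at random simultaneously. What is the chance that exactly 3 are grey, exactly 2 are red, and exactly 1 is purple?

Unordered draws without replacement: count favorable combinations over C(22,6).
Favorable = C(3,3) · C(7,2) · C(7,0) · C(5,1) = 105; total = C(22,6) = 74613.
P = 105/74613 = 5/3553 ≈ 0.0014.

5/3553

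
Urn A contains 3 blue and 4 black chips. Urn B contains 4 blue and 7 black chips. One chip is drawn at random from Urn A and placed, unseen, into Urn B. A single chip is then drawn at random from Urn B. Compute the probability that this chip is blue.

Condition on how many of the transferred chips are blue (from Urn A: 3 blue of 7; then Urn B has 12 total).
  0 blue: C(3,0)C(4,1)/C(7,1) = 4/7; then P = 4/12
  1 blue: C(3,1)C(4,0)/C(7,1) = 3/7; then P = 5/12
P(blue from Urn B) = 31/84 ≈ 0.3690.

31/84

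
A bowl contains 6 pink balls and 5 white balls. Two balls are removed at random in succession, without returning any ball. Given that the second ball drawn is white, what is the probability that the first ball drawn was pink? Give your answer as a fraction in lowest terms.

P(first=pink and the second ball drawn is white) = (6/11)·(5/10) = 3/11.
P(the second ball drawn is white) = Σ over first color = 3/11 + 2/11 = 5/11.
By Bayes, P(first=pink | the second ball drawn is white) = 3/11 / 5/11 = 3/5 ≈ 0.6000.

3/5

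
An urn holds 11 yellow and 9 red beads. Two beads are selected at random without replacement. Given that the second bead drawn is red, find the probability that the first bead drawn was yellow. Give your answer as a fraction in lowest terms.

11/19

P(first=yellow and the second bead drawn is red) = (11/20)·(9/19) = 99/380.
P(the second bead drawn is red) = Σ over first color = 99/380 + 18/95 = 9/20.
By Bayes, P(first=yellow | the second bead drawn is red) = 99/380 / 9/20 = 11/19 ≈ 0.5789.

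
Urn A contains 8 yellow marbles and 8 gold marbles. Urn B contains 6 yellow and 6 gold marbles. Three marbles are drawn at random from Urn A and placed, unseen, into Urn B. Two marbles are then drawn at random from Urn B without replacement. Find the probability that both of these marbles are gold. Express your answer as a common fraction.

247/1050

Condition on how many of the transferred marbles are gold (from Urn A: 8 gold of 16; then Urn B has 15 total).
  0 gold: C(8,0)C(8,3)/C(16,3) = 1/10; then P = C(6,2)/C(15,2) = 1/7
  1 gold: C(8,1)C(8,2)/C(16,3) = 2/5; then P = C(7,2)/C(15,2) = 1/5
  2 gold: C(8,2)C(8,1)/C(16,3) = 2/5; then P = C(8,2)/C(15,2) = 4/15
  3 gold: C(8,3)C(8,0)/C(16,3) = 1/10; then P = C(9,2)/C(15,2) = 12/35
P(both gold) = 247/1050 ≈ 0.2352.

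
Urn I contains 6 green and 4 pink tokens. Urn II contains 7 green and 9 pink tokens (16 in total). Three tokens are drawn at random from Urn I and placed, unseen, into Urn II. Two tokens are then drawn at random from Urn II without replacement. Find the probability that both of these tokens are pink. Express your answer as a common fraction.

236/855

Condition on how many of the transferred tokens are pink (from Urn I: 4 pink of 10; then Urn II has 19 total).
  0 pink: C(4,0)C(6,3)/C(10,3) = 1/6; then P = C(9,2)/C(19,2) = 4/19
  1 pink: C(4,1)C(6,2)/C(10,3) = 1/2; then P = C(10,2)/C(19,2) = 5/19
  2 pink: C(4,2)C(6,1)/C(10,3) = 3/10; then P = C(11,2)/C(19,2) = 55/171
  3 pink: C(4,3)C(6,0)/C(10,3) = 1/30; then P = C(12,2)/C(19,2) = 22/57
P(both pink) = 236/855 ≈ 0.2760.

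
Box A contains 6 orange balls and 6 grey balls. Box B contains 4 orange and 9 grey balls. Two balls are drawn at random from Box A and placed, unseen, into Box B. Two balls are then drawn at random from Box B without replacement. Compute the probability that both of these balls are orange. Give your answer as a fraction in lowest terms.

Condition on how many of the transferred balls are orange (from Box A: 6 orange of 12; then Box B has 15 total).
  0 orange: C(6,0)C(6,2)/C(12,2) = 5/22; then P = C(4,2)/C(15,2) = 2/35
  1 orange: C(6,1)C(6,1)/C(12,2) = 6/11; then P = C(5,2)/C(15,2) = 2/21
  2 orange: C(6,2)C(6,0)/C(12,2) = 5/22; then P = C(6,2)/C(15,2) = 1/7
P(both orange) = 15/154 ≈ 0.0974.

15/154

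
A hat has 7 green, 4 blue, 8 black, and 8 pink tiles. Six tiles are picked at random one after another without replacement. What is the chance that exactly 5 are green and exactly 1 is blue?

Unordered draws without replacement: count favorable combinations over C(27,6).
Favorable = C(7,5) · C(4,1) · C(8,0) · C(8,0) = 84; total = C(27,6) = 296010.
P = 84/296010 = 14/49335 ≈ 0.0003.

14/49335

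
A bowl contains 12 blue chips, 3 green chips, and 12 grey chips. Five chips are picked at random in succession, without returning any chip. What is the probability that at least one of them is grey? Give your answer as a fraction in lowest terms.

1993/2070

Use the complement: P(at least one grey) = 1 − P(no grey).
P(none) = C(15,5)/C(27,5) = 3003/80730.
So P = 1 − 3003/80730 = 1993/2070 ≈ 0.9628.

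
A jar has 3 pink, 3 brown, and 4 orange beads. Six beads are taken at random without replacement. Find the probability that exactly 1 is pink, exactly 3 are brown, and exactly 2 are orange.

3/35

Unordered draws without replacement: count favorable combinations over C(10,6).
Favorable = C(3,1) · C(3,3) · C(4,2) = 18; total = C(10,6) = 210.
P = 18/210 = 3/35 ≈ 0.0857.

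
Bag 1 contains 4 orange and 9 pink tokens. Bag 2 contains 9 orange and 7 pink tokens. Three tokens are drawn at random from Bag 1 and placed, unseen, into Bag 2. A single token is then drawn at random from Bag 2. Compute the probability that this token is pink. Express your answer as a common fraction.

118/247

Condition on how many of the transferred tokens are pink (from Bag 1: 9 pink of 13; then Bag 2 has 19 total).
  0 pink: C(9,0)C(4,3)/C(13,3) = 2/143; then P = 7/19
  1 pink: C(9,1)C(4,2)/C(13,3) = 27/143; then P = 8/19
  2 pink: C(9,2)C(4,1)/C(13,3) = 72/143; then P = 9/19
  3 pink: C(9,3)C(4,0)/C(13,3) = 42/143; then P = 10/19
P(pink from Bag 2) = 118/247 ≈ 0.4777.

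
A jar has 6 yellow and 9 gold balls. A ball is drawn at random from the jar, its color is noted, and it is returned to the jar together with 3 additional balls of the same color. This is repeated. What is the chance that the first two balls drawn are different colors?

2/5

Either yellow then gold, or gold then yellow; after the first draw the total is 18.
P = (6/15)·(9/18) + (9/15)·(6/18) = 2/5 ≈ 0.4000.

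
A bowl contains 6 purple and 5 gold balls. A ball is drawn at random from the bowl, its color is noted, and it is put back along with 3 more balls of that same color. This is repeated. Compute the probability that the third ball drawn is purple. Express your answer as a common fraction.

Sum over the four possibilities for the first two draws (purple/not-purple each), tracking how the purple count and total change by +3 per draw.
P(third is purple) = 6/11 ≈ 0.5455. (In a Pólya urn every draw has the same marginal probability 6/11.)

6/11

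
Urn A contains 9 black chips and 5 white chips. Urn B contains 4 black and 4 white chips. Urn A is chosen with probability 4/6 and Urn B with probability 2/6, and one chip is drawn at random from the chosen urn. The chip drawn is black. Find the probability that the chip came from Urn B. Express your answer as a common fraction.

P(black | Urn A) = 9/14; P(black | Urn B) = 1/2.
P(black) = 2/3·9/14 + 1/3·1/2 = 25/42.
By Bayes' rule, P(Urn B | black) = 1/6 / 25/42 = 7/25 ≈ 0.2800.

7/25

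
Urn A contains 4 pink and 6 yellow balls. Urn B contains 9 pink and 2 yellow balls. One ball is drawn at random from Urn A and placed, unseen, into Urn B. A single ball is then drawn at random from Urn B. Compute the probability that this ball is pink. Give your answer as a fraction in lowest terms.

Condition on how many of the transferred balls are pink (from Urn A: 4 pink of 10; then Urn B has 12 total).
  0 pink: C(4,0)C(6,1)/C(10,1) = 3/5; then P = 9/12
  1 pink: C(4,1)C(6,0)/C(10,1) = 2/5; then P = 10/12
P(pink from Urn B) = 47/60 ≈ 0.7833.

47/60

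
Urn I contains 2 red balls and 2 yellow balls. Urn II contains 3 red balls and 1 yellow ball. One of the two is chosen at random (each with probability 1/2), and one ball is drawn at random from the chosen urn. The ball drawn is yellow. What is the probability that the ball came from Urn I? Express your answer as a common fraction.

2/3

P(yellow | Urn I) = 1/2; P(yellow | Urn II) = 1/4.
P(yellow) = 1/2·1/2 + 1/2·1/4 = 3/8.
By Bayes' rule, P(Urn I | yellow) = 1/4 / 3/8 = 2/3 ≈ 0.6667.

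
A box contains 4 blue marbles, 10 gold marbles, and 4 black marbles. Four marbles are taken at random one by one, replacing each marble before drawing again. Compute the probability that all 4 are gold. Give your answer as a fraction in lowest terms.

625/6561

Multiply the conditional probability of each draw in order, with replacement (the composition resets each draw).
P = (10/18) · (10/18) · (10/18) · (10/18) = 625/6561 ≈ 0.0953.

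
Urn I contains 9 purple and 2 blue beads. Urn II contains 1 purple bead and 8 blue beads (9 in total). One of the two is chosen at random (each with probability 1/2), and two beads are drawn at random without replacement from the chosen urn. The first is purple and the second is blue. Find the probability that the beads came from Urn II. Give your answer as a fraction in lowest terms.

55/136

P(E | Urn I) = 9/55; P(E | Urn II) = 1/9.
P(E) = 1/2·9/55 + 1/2·1/9 = 68/495.
By Bayes' rule, P(Urn II | E) = 1/18 / 68/495 = 55/136 ≈ 0.4044.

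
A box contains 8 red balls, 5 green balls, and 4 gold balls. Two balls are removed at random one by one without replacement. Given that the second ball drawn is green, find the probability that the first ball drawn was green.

1/4

P(first=green and the second ball drawn is green) = (5/17)·(4/16) = 5/68.
P(the second ball drawn is green) = Σ over first color = 5/34 + 5/68 + 5/68 = 5/17.
By Bayes, P(first=green | the second ball drawn is green) = 5/68 / 5/17 = 1/4 ≈ 0.2500.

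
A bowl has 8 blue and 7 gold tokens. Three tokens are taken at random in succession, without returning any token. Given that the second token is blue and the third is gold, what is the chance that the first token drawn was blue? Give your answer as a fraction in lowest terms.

7/13

P(first=blue and the second token is blue and the third is gold) = (8/15)·(7/14)·(7/13) = 28/195.
P(E) = Σ over first color = 28/195 + 8/65 = 4/15.
By Bayes, P(first=blue | E) = 28/195 / 4/15 = 7/13 ≈ 0.5385.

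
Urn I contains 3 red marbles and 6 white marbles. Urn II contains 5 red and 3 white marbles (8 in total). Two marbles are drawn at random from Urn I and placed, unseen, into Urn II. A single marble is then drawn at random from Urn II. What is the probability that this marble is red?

17/30

Condition on how many of the transferred marbles are red (from Urn I: 3 red of 9; then Urn II has 10 total).
  0 red: C(3,0)C(6,2)/C(9,2) = 5/12; then P = 5/10
  1 red: C(3,1)C(6,1)/C(9,2) = 1/2; then P = 6/10
  2 red: C(3,2)C(6,0)/C(9,2) = 1/12; then P = 7/10
P(red from Urn II) = 17/30 ≈ 0.5667.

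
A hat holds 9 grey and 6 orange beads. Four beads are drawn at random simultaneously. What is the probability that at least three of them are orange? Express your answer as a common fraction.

1/7

Sum the hypergeometric tail for j = 3,…,4 orange beads.
Favorable = C(6,3)·C(9,1) + C(6,4)·C(9,0) = 195; total = C(15,4) = 1365.
P = 195/1365 = 1/7 ≈ 0.1429.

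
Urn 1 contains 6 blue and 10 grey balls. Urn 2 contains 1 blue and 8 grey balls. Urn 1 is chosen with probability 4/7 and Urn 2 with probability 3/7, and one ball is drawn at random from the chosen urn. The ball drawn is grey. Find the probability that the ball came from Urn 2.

P(grey | Urn 1) = 5/8; P(grey | Urn 2) = 8/9.
P(grey) = 4/7·5/8 + 3/7·8/9 = 31/42.
By Bayes' rule, P(Urn 2 | grey) = 8/21 / 31/42 = 16/31 ≈ 0.5161.

16/31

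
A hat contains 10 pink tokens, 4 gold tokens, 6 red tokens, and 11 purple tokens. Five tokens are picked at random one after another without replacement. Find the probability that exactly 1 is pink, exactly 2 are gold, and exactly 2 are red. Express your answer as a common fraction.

100/18879

Unordered draws without replacement: count favorable combinations over C(31,5).
Favorable = C(10,1) · C(4,2) · C(6,2) · C(11,0) = 900; total = C(31,5) = 169911.
P = 900/169911 = 100/18879 ≈ 0.0053.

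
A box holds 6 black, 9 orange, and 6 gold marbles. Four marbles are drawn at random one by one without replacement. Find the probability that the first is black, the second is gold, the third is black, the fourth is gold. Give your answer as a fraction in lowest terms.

Multiply the conditional probability of each draw in order, without replacement, so each draw removes one from its color and from the total.
P = (6/21) · (6/20) · (5/19) · (5/18) = 5/798 ≈ 0.0063.

5/798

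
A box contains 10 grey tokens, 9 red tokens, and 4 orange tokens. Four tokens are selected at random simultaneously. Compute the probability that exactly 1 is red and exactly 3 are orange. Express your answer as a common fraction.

36/8855

Unordered draws without replacement: count favorable combinations over C(23,4).
Favorable = C(10,0) · C(9,1) · C(4,3) = 36; total = C(23,4) = 8855.
P = 36/8855 = 36/8855 ≈ 0.0041.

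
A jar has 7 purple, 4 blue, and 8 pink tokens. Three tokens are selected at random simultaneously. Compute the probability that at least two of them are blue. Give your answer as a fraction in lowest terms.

Sum the hypergeometric tail for j = 2,…,3 blue tokens.
Favorable = C(4,2)·C(15,1) + C(4,3)·C(15,0) = 94; total = C(19,3) = 969.
P = 94/969 = 94/969 ≈ 0.0970.

94/969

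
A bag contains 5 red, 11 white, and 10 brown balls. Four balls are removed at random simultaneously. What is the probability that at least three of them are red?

Sum the hypergeometric tail for j = 3,…,4 red balls.
Favorable = C(5,3)·C(21,1) + C(5,4)·C(21,0) = 215; total = C(26,4) = 14950.
P = 215/14950 = 43/2990 ≈ 0.0144.

43/2990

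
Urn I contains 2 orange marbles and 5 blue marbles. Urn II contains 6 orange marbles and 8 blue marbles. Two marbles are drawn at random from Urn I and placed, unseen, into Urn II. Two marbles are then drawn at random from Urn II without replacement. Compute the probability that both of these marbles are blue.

Condition on how many of the transferred marbles are blue (from Urn I: 5 blue of 7; then Urn II has 16 total).
  0 blue: C(5,0)C(2,2)/C(7,2) = 1/21; then P = C(8,2)/C(16,2) = 7/30
  1 blue: C(5,1)C(2,1)/C(7,2) = 10/21; then P = C(9,2)/C(16,2) = 3/10
  2 blue: C(5,2)C(2,0)/C(7,2) = 10/21; then P = C(10,2)/C(16,2) = 3/8
P(both blue) = 419/1260 ≈ 0.3325.

419/1260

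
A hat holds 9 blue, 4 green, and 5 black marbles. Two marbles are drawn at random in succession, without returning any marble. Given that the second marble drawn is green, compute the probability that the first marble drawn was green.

P(first=green and the second marble drawn is green) = (4/18)·(3/17) = 2/51.
P(the second marble drawn is green) = Σ over first color = 2/17 + 2/51 + 10/153 = 2/9.
By Bayes, P(first=green | the second marble drawn is green) = 2/51 / 2/9 = 3/17 ≈ 0.1765.

3/17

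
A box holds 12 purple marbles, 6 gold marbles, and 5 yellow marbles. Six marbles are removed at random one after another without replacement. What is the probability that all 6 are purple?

Unordered draws without replacement: count favorable combinations over C(23,6).
Favorable = C(12,6) · C(6,0) · C(5,0) = 924; total = C(23,6) = 100947.
P = 924/100947 = 4/437 ≈ 0.0092.

4/437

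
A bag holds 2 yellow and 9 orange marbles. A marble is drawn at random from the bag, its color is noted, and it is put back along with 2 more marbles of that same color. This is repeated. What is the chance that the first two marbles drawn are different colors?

36/143

Either orange then yellow, or yellow then orange; after the first draw the total is 13.
P = (9/11)·(2/13) + (2/11)·(9/13) = 36/143 ≈ 0.2517.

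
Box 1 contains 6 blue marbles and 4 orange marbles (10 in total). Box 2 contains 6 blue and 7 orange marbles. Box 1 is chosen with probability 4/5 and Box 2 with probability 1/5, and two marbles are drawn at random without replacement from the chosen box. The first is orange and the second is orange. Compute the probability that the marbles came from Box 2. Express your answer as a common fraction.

P(E | Box 1) = 2/15; P(E | Box 2) = 7/26.
P(E) = 4/5·2/15 + 1/5·7/26 = 313/1950.
By Bayes' rule, P(Box 2 | E) = 7/130 / 313/1950 = 105/313 ≈ 0.3355.

105/313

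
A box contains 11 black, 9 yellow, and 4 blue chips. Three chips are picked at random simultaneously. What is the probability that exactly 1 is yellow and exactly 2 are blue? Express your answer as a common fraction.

Unordered draws without replacement: count favorable combinations over C(24,3).
Favorable = C(11,0) · C(9,1) · C(4,2) = 54; total = C(24,3) = 2024.
P = 54/2024 = 27/1012 ≈ 0.0267.

27/1012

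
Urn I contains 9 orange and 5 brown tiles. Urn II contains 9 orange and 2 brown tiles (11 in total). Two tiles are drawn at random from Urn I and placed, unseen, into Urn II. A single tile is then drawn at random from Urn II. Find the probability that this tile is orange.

Condition on how many of the transferred tiles are orange (from Urn I: 9 orange of 14; then Urn II has 13 total).
  0 orange: C(9,0)C(5,2)/C(14,2) = 10/91; then P = 9/13
  1 orange: C(9,1)C(5,1)/C(14,2) = 45/91; then P = 10/13
  2 orange: C(9,2)C(5,0)/C(14,2) = 36/91; then P = 11/13
P(orange from Urn II) = 72/91 ≈ 0.7912.

72/91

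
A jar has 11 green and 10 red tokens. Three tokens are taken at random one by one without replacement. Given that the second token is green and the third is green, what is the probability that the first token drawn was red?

10/19

P(first=red and the second token is green and the third is green) = (10/21)·(11/20)·(10/19) = 55/399.
P(E) = Σ over first color = 33/266 + 55/399 = 11/42.
By Bayes, P(first=red | E) = 55/399 / 11/42 = 10/19 ≈ 0.5263.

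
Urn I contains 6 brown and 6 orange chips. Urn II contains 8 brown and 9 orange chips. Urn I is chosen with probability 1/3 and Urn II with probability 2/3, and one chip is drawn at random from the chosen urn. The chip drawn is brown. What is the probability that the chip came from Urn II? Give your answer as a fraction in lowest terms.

P(brown | Urn I) = 1/2; P(brown | Urn II) = 8/17.
P(brown) = 1/3·1/2 + 2/3·8/17 = 49/102.
By Bayes' rule, P(Urn II | brown) = 16/51 / 49/102 = 32/49 ≈ 0.6531.

32/49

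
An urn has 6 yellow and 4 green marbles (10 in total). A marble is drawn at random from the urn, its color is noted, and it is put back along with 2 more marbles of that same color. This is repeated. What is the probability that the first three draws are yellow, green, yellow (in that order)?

Track the composition after each reinforcement of +2.
P = (6/10) · (4/12) · (8/14) = 4/35 ≈ 0.1143.

4/35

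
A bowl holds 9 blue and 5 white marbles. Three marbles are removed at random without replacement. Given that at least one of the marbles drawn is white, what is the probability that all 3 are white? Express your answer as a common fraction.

P(all 3 white) = C(5,3)/C(14,3) = 5/182; P(at least one white) = 1 − C(9,3)/C(14,3) = 10/13.
Since 'all 3 white' ⊆ 'at least one white', P(all 3 | at least one) = 5/182 / 10/13 = 1/28 ≈ 0.0357.

1/28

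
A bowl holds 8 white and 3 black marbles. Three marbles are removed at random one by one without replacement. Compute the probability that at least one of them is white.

164/165

Use the complement: P(at least one white) = 1 − P(no white).
P(none) = C(3,3)/C(11,3) = 1/165.
So P = 1 − 1/165 = 164/165 ≈ 0.9939.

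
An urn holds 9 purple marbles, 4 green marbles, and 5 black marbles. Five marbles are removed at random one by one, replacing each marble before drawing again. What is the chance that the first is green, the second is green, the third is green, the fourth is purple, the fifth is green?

8/6561

Multiply the conditional probability of each draw in order, with replacement (the composition resets each draw).
P = (4/18) · (4/18) · (4/18) · (9/18) · (4/18) = 8/6561 ≈ 0.0012.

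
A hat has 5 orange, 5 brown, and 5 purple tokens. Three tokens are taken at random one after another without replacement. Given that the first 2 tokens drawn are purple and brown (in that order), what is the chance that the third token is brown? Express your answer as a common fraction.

After removing 1 brown, 1 purple, the hat has 4 brown out of 13 remaining.
P(third is brown | given) = 4/13 ≈ 0.3077.

4/13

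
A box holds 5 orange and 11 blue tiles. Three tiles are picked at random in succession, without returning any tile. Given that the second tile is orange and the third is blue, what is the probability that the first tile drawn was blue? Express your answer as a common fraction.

P(first=blue and the second tile is orange and the third is blue) = (11/16)·(5/15)·(10/14) = 55/336.
P(E) = Σ over first color = 11/168 + 55/336 = 11/48.
By Bayes, P(first=blue | E) = 55/336 / 11/48 = 5/7 ≈ 0.7143.

5/7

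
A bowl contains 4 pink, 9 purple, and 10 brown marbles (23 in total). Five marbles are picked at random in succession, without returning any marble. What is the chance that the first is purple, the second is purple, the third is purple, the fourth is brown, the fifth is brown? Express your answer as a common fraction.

Multiply the conditional probability of each draw in order, without replacement, so each draw removes one from its color and from the total.
P = (9/23) · (8/22) · (7/21) · (10/20) · (9/19) = 54/4807 ≈ 0.0112.

54/4807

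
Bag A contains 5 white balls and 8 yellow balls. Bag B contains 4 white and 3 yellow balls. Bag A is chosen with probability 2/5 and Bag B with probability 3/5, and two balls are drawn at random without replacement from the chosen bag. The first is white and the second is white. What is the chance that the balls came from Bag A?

35/152

P(E | Bag A) = 5/39; P(E | Bag B) = 2/7.
P(E) = 2/5·5/39 + 3/5·2/7 = 304/1365.
By Bayes' rule, P(Bag A | E) = 2/39 / 304/1365 = 35/152 ≈ 0.2303.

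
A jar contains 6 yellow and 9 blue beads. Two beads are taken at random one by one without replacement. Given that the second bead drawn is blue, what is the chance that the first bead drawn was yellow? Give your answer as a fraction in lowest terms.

P(first=yellow and the second bead drawn is blue) = (6/15)·(9/14) = 9/35.
P(the second bead drawn is blue) = Σ over first color = 9/35 + 12/35 = 3/5.
By Bayes, P(first=yellow | the second bead drawn is blue) = 9/35 / 3/5 = 3/7 ≈ 0.4286.

3/7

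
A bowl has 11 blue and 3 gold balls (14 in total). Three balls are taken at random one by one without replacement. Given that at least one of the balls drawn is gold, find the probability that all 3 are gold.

P(all 3 gold) = C(3,3)/C(14,3) = 1/364; P(at least one gold) = 1 − C(11,3)/C(14,3) = 199/364.
Since 'all 3 gold' ⊆ 'at least one gold', P(all 3 | at least one) = 1/364 / 199/364 = 1/199 ≈ 0.0050.

1/199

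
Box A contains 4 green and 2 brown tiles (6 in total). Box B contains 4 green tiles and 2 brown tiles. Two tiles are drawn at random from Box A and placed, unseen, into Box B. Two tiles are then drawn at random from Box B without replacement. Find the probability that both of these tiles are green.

44/105

Condition on how many of the transferred tiles are green (from Box A: 4 green of 6; then Box B has 8 total).
  0 green: C(4,0)C(2,2)/C(6,2) = 1/15; then P = C(4,2)/C(8,2) = 3/14
  1 green: C(4,1)C(2,1)/C(6,2) = 8/15; then P = C(5,2)/C(8,2) = 5/14
  2 green: C(4,2)C(2,0)/C(6,2) = 2/5; then P = C(6,2)/C(8,2) = 15/28
P(both green) = 44/105 ≈ 0.4190.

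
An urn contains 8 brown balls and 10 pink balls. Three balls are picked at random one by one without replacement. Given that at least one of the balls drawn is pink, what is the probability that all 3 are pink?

P(all 3 pink) = C(10,3)/C(18,3) = 5/34; P(at least one pink) = 1 − C(8,3)/C(18,3) = 95/102.
Since 'all 3 pink' ⊆ 'at least one pink', P(all 3 | at least one) = 5/34 / 95/102 = 3/19 ≈ 0.1579.

3/19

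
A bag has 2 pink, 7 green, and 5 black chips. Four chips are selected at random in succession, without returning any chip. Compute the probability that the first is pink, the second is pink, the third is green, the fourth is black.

Multiply the conditional probability of each draw in order, without replacement, so each draw removes one from its color and from the total.
P = (2/14) · (1/13) · (7/12) · (5/11) = 5/1716 ≈ 0.0029.

5/1716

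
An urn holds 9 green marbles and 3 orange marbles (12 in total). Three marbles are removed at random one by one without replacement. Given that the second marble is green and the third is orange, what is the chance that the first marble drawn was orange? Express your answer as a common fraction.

1/5

P(first=orange and the second marble is green and the third is orange) = (3/12)·(9/11)·(2/10) = 9/220.
P(E) = Σ over first color = 9/55 + 9/220 = 9/44.
By Bayes, P(first=orange | E) = 9/220 / 9/44 = 1/5 ≈ 0.2000.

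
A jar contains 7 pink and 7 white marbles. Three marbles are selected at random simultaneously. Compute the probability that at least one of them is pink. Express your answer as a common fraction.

Use the complement: P(at least one pink) = 1 − P(no pink).
P(none) = C(7,3)/C(14,3) = 35/364.
So P = 1 − 35/364 = 47/52 ≈ 0.9038.

47/52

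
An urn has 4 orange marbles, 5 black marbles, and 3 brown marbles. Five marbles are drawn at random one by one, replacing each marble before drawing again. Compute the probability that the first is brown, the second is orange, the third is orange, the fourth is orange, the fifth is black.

Multiply the conditional probability of each draw in order, with replacement (the composition resets each draw).
P = (3/12) · (4/12) · (4/12) · (4/12) · (5/12) = 5/1296 ≈ 0.0039.

5/1296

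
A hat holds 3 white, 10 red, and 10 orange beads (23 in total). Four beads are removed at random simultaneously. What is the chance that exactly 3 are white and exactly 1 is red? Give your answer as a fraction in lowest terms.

Unordered draws without replacement: count favorable combinations over C(23,4).
Favorable = C(3,3) · C(10,1) · C(10,0) = 10; total = C(23,4) = 8855.
P = 10/8855 = 2/1771 ≈ 0.0011.

2/1771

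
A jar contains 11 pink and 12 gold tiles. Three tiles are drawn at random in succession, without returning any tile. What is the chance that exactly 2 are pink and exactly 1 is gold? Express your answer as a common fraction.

Unordered draws without replacement: count favorable combinations over C(23,3).
Favorable = C(11,2) · C(12,1) = 660; total = C(23,3) = 1771.
P = 660/1771 = 60/161 ≈ 0.3727.

60/161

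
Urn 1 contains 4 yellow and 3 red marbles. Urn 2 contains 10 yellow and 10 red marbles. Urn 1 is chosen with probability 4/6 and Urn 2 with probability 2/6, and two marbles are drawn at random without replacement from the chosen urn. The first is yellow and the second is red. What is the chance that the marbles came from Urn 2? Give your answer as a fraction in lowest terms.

P(E | Urn 1) = 2/7; P(E | Urn 2) = 5/19.
P(E) = 2/3·2/7 + 1/3·5/19 = 37/133.
By Bayes' rule, P(Urn 2 | E) = 5/57 / 37/133 = 35/111 ≈ 0.3153.

35/111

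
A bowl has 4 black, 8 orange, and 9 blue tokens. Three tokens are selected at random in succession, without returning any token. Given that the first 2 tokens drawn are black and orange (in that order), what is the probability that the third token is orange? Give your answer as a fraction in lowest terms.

After removing 1 black, 1 orange, the bowl has 7 orange out of 19 remaining.
P(third is orange | given) = 7/19 ≈ 0.3684.

7/19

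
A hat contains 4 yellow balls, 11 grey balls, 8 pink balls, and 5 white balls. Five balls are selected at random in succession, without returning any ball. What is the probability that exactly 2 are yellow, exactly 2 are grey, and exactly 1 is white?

55/3276

Unordered draws without replacement: count favorable combinations over C(28,5).
Favorable = C(4,2) · C(11,2) · C(8,0) · C(5,1) = 1650; total = C(28,5) = 98280.
P = 1650/98280 = 55/3276 ≈ 0.0168.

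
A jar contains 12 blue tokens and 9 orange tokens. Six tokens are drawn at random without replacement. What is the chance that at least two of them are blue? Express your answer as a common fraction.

Sum the hypergeometric tail for j = 2,…,6 blue tokens.
Favorable = C(12,2)·C(9,4) + C(12,3)·C(9,3) + C(12,4)·C(9,2) + C(12,5)·C(9,1) + C(12,6)·C(9,0) = 52668; total = C(21,6) = 54264.
P = 52668/54264 = 33/34 ≈ 0.9706.

33/34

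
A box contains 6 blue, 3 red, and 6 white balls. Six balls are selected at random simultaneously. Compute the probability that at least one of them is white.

Use the complement: P(at least one white) = 1 − P(no white).
P(none) = C(9,6)/C(15,6) = 84/5005.
So P = 1 − 84/5005 = 703/715 ≈ 0.9832.

703/715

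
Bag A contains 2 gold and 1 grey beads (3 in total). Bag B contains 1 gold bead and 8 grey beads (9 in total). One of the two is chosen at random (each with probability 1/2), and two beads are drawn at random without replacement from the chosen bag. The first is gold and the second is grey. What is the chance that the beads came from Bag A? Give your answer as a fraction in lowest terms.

3/4

P(E | Bag A) = 1/3; P(E | Bag B) = 1/9.
P(E) = 1/2·1/3 + 1/2·1/9 = 2/9.
By Bayes' rule, P(Bag A | E) = 1/6 / 2/9 = 3/4 ≈ 0.7500.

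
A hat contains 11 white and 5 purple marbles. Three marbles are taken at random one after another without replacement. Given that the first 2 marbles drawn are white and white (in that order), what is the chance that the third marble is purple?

5/14

After removing 2 white, the hat has 5 purple out of 14 remaining.
P(third is purple | given) = 5/14 ≈ 0.3571.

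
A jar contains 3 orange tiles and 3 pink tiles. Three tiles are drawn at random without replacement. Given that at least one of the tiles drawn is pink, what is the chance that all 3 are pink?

P(all 3 pink) = C(3,3)/C(6,3) = 1/20; P(at least one pink) = 1 − C(3,3)/C(6,3) = 19/20.
Since 'all 3 pink' ⊆ 'at least one pink', P(all 3 | at least one) = 1/20 / 19/20 = 1/19 ≈ 0.0526.

1/19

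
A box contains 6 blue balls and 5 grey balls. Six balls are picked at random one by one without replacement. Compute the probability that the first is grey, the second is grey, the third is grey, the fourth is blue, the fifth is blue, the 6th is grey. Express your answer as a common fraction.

Multiply the conditional probability of each draw in order, without replacement, so each draw removes one from its color and from the total.
P = (5/11) · (4/10) · (3/9) · (6/8) · (5/7) · (2/6) = 5/462 ≈ 0.0108.

5/462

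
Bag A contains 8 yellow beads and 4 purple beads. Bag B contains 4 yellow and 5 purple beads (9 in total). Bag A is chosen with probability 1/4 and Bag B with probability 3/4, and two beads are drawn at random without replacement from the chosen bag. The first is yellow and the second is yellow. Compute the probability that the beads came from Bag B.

33/61

P(E | Bag A) = 14/33; P(E | Bag B) = 1/6.
P(E) = 1/4·14/33 + 3/4·1/6 = 61/264.
By Bayes' rule, P(Bag B | E) = 1/8 / 61/264 = 33/61 ≈ 0.5410.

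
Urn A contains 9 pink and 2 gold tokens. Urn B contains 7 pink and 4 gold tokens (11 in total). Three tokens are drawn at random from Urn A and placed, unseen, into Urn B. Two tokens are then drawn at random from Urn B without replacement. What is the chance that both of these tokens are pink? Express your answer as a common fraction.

2208/5005

Condition on how many of the transferred tokens are pink (from Urn A: 9 pink of 11; then Urn B has 14 total).
  1 pink: C(9,1)C(2,2)/C(11,3) = 3/55; then P = C(8,2)/C(14,2) = 4/13
  2 pink: C(9,2)C(2,1)/C(11,3) = 24/55; then P = C(9,2)/C(14,2) = 36/91
  3 pink: C(9,3)C(2,0)/C(11,3) = 28/55; then P = C(10,2)/C(14,2) = 45/91
P(both pink) = 2208/5005 ≈ 0.4412.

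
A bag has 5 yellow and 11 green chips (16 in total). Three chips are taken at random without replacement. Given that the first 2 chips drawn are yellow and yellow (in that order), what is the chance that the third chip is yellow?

After removing 2 yellow, the bag has 3 yellow out of 14 remaining.
P(third is yellow | given) = 3/14 ≈ 0.2143.

3/14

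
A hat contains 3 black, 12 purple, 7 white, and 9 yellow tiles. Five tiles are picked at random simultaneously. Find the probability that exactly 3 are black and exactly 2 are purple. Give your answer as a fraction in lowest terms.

Unordered draws without replacement: count favorable combinations over C(31,5).
Favorable = C(3,3) · C(12,2) · C(7,0) · C(9,0) = 66; total = C(31,5) = 169911.
P = 66/169911 = 22/56637 ≈ 0.0004.

22/56637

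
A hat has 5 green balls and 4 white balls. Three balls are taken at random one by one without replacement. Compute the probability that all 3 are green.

5/42

Unordered draws without replacement: count favorable combinations over C(9,3).
Favorable = C(5,3) · C(4,0) = 10; total = C(9,3) = 84.
P = 10/84 = 5/42 ≈ 0.1190.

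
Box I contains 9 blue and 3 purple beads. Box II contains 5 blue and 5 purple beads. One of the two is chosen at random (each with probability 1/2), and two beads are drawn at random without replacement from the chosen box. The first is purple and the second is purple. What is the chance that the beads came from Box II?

P(E | Box I) = 1/22; P(E | Box II) = 2/9.
P(E) = 1/2·1/22 + 1/2·2/9 = 53/396.
By Bayes' rule, P(Box II | E) = 1/9 / 53/396 = 44/53 ≈ 0.8302.

44/53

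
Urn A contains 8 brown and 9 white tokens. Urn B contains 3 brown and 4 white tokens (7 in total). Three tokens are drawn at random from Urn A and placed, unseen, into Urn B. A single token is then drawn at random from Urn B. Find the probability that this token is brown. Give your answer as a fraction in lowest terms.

Condition on how many of the transferred tokens are brown (from Urn A: 8 brown of 17; then Urn B has 10 total).
  0 brown: C(8,0)C(9,3)/C(17,3) = 21/170; then P = 3/10
  1 brown: C(8,1)C(9,2)/C(17,3) = 36/85; then P = 4/10
  2 brown: C(8,2)C(9,1)/C(17,3) = 63/170; then P = 5/10
  3 brown: C(8,3)C(9,0)/C(17,3) = 7/85; then P = 6/10
P(brown from Urn B) = 15/34 ≈ 0.4412.

15/34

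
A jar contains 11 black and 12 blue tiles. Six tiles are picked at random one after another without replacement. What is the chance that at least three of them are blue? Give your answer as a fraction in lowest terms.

2217/3059

Sum the hypergeometric tail for j = 3,…,6 blue tiles.
Favorable = C(12,3)·C(11,3) + C(12,4)·C(11,2) + C(12,5)·C(11,1) + C(12,6)·C(11,0) = 73161; total = C(23,6) = 100947.
P = 73161/100947 = 2217/3059 ≈ 0.7247.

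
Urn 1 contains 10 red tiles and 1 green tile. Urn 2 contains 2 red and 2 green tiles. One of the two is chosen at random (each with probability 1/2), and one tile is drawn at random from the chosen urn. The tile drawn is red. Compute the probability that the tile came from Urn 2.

11/31

P(red | Urn 1) = 10/11; P(red | Urn 2) = 1/2.
P(red) = 1/2·10/11 + 1/2·1/2 = 31/44.
By Bayes' rule, P(Urn 2 | red) = 1/4 / 31/44 = 11/31 ≈ 0.3548.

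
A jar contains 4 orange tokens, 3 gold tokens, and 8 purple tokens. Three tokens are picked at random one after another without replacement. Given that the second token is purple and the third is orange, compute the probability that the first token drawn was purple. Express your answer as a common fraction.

7/13

P(first=purple and the second token is purple and the third is orange) = (8/15)·(7/14)·(4/13) = 16/195.
P(E) = Σ over first color = 16/455 + 16/455 + 16/195 = 16/105.
By Bayes, P(first=purple | E) = 16/195 / 16/105 = 7/13 ≈ 0.5385.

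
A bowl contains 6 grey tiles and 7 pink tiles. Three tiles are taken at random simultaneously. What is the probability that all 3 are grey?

Unordered draws without replacement: count favorable combinations over C(13,3).
Favorable = C(6,3) · C(7,0) = 20; total = C(13,3) = 286.
P = 20/286 = 10/143 ≈ 0.0699.

10/143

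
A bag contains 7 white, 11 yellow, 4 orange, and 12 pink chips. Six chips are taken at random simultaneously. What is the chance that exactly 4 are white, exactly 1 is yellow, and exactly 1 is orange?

Unordered draws without replacement: count favorable combinations over C(34,6).
Favorable = C(7,4) · C(11,1) · C(4,1) · C(12,0) = 1540; total = C(34,6) = 1344904.
P = 1540/1344904 = 35/30566 ≈ 0.0011.

35/30566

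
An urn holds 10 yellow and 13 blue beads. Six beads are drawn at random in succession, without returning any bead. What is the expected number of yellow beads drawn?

By linearity of expectation, E[X] = Σ P(draw i is yellow); by symmetry each draw (even without replacement) has P(yellow) = 10/23.
E[X] = 6 · 10/23 = 60/23 ≈ 2.6087.

60/23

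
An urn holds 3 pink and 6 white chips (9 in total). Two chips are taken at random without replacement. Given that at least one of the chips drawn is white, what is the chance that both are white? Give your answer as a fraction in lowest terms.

P(both white) = C(6,2)/C(9,2) = 5/12; P(at least one white) = 1 − C(3,2)/C(9,2) = 11/12.
Since 'both white' ⊆ 'at least one white', P(both | at least one) = 5/12 / 11/12 = 5/11 ≈ 0.4545.

5/11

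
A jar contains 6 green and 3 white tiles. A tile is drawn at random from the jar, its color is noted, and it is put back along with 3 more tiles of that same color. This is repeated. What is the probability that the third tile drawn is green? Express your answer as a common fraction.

2/3

Sum over the four possibilities for the first two draws (green/not-green each), tracking how the green count and total change by +3 per draw.
P(third is green) = 2/3 ≈ 0.6667. (In a Pólya urn every draw has the same marginal probability 6/9.)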